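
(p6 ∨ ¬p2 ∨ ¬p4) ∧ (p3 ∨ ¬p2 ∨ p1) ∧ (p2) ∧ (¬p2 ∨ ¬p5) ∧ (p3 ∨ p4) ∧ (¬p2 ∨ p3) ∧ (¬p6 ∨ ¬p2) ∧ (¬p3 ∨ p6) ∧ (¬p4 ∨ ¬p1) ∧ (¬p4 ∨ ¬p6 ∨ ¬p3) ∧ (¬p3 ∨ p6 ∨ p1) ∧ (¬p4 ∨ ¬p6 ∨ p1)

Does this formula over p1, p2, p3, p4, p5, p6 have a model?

No, unsatisfiable

From the singleton clause (p2), p2 = True.
From the singleton clause (¬p5), p5 = False.
From the singleton clause (p3), p3 = True.
From the singleton clause (¬p6), p6 = False.
But (p6) is also a unit clause — contradiction.
No assignment satisfies every clause.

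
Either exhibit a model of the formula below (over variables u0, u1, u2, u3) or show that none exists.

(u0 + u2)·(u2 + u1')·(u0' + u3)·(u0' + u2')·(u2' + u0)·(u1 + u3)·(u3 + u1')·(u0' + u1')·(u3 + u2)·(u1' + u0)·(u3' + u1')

Try u0 = 1.
(u3) alone gives u3 = 1.
(u2') alone gives u2 = 0.
(u1') alone gives u1 = 0.
All clauses are satisfied.

u0=1; u1=0; u2=0; u3=1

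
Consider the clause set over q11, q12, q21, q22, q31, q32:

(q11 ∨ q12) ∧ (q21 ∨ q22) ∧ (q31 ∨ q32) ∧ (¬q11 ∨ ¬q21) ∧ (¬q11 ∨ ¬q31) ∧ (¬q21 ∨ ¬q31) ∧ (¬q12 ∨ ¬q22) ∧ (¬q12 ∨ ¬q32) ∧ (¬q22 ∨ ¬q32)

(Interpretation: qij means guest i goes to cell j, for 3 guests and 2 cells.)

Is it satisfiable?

Suppose q11 = True.
(¬q21) alone gives q21 = False.
(q22) alone gives q22 = True.
(¬q31) alone gives q31 = False.
(q32) alone gives q32 = True.
Now (¬q32) is unsatisfied and unit — conflict.
So q11 must be the other value — set q11 = False.
(q12) alone gives q12 = True.
(¬q22) alone gives q22 = False.
(q21) alone gives q21 = True.
(¬q31) alone gives q31 = False.
(q32) alone gives q32 = True.
Now (¬q32) is unsatisfied and unit — conflict.
Both values of q11 lead to a conflict.
No assignment satisfies every clause.

Unsatisfiable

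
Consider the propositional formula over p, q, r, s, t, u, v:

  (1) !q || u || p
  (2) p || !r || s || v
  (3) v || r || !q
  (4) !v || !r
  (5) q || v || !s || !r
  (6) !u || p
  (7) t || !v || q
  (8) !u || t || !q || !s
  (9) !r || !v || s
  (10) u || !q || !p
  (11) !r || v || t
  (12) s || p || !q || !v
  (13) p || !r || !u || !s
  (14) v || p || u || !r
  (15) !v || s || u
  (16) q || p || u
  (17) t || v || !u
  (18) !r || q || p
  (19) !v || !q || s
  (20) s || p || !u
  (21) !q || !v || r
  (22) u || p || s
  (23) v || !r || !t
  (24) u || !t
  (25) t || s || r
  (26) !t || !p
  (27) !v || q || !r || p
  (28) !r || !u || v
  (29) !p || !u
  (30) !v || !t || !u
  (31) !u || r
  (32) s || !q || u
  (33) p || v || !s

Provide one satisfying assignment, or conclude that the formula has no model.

Suppose v = false.
Suppose r = false.
From the singleton clause (!q), q = false.
From the singleton clause (!u), u = false.
From the singleton clause (p), p = true.
From the singleton clause (!t), t = false.
From the singleton clause (s), s = true.
This assignment satisfies each clause.

p=true, q=false, r=false, s=true, t=false, u=false, v=false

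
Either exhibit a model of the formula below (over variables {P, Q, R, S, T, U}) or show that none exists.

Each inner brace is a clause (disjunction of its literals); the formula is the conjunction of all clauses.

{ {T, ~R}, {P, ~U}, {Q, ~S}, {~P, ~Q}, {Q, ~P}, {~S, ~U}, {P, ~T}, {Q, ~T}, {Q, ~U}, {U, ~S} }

P=0, Q=1, R=0, S=0, T=0, U=0

Suppose T = 0.
(~R) alone gives R = 0.
Suppose P = 0.
(~U) alone gives U = 0.
(~S) alone gives S = 0.
All clauses hold; Q can take either value.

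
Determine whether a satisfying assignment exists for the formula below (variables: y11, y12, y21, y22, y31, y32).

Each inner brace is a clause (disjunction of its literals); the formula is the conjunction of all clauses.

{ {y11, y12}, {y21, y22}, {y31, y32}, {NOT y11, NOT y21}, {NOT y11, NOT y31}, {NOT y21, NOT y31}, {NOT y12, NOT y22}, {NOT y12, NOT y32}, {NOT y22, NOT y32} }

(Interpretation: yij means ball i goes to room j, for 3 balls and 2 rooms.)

No, unsatisfiable

Try y11 = true.
From the singleton clause (NOT y21), y21 = false.
From the singleton clause (y22), y22 = true.
From the singleton clause (NOT y31), y31 = false.
From the singleton clause (y32), y32 = true.
But (NOT y32) is also a unit clause — contradiction.
Backtrack on y11: now try y11 = false.
From the singleton clause (y12), y12 = true.
From the singleton clause (NOT y22), y22 = false.
From the singleton clause (y21), y21 = true.
From the singleton clause (NOT y31), y31 = false.
From the singleton clause (y32), y32 = true.
But (NOT y32) is also a unit clause — contradiction.
Neither y11 = true nor y11 = false works.
No assignment satisfies every clause.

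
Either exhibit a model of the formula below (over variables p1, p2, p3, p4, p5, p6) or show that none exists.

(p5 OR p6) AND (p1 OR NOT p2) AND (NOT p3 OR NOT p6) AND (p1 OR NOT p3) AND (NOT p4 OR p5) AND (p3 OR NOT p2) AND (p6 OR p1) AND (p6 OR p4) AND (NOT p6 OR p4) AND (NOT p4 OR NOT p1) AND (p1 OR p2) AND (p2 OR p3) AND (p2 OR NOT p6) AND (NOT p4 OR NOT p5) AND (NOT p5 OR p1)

Case p5 = true:
(NOT p4) alone gives p4 = false.
(p6) alone gives p6 = true.
That conflicts with the unit clause (NOT p6).
That branch fails; take p5 = false instead.
(p6) alone gives p6 = true.
(NOT p3) alone gives p3 = false.
(NOT p4) alone gives p4 = false.
That conflicts with the unit clause (p4).
Neither p5 = true nor p5 = false works.

UNSATISFIABLE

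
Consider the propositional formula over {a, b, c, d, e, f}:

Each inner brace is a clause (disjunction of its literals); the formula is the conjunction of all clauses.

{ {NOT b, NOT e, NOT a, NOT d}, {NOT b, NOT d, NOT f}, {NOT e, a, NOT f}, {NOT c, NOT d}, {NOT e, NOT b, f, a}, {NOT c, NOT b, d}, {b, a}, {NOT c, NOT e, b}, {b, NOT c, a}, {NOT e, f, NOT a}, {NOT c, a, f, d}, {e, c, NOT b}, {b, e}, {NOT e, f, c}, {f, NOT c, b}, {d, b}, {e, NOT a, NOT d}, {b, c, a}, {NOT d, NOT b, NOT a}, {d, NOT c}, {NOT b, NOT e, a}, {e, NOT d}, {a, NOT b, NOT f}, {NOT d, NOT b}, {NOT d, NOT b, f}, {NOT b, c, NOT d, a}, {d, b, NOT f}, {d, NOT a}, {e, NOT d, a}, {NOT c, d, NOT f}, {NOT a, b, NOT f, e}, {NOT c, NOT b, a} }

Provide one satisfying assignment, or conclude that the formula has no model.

a: true,  b: false,  c: false,  d: true,  e: true,  f: true

Case c = false:
Case b = false:
The clause (a) is unit, so a = true.
The clause (e) is unit, so e = true.
The clause (f) is unit, so f = true.
The clause (d) is unit, so d = true.
Every clause now holds.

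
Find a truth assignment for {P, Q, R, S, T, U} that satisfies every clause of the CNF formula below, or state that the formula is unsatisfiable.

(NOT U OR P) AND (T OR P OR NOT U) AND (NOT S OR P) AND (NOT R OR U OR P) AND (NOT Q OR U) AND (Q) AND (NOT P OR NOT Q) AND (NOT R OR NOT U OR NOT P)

Unit clause (Q) forces Q = true.
Unit clause (U) forces U = true.
Unit clause (P) forces P = true.
That conflicts with the unit clause (NOT P).

UNSATISFIABLE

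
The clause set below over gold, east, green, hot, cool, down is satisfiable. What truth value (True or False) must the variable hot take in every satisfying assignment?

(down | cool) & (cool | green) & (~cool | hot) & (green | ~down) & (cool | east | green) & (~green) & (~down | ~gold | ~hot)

True

Suppose hot = 0.
Unit clause (~cool) forces cool = 0.
Unit clause (down) forces down = 1.
Unit clause (green) forces green = 1.
But (~green) is also a unit clause — contradiction.
So every satisfying assignment has hot = True.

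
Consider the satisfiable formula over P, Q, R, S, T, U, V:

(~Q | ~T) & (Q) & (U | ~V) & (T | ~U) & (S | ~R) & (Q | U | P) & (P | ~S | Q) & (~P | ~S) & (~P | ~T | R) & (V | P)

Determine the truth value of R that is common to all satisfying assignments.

Suppose R = 1.
From the singleton clause (Q), Q = 1.
From the singleton clause (~T), T = 0.
From the singleton clause (~U), U = 0.
From the singleton clause (~V), V = 0.
From the singleton clause (S), S = 1.
From the singleton clause (~P), P = 0.
Now (P) is unsatisfied and unit — conflict.
So every satisfying assignment has R = False.

False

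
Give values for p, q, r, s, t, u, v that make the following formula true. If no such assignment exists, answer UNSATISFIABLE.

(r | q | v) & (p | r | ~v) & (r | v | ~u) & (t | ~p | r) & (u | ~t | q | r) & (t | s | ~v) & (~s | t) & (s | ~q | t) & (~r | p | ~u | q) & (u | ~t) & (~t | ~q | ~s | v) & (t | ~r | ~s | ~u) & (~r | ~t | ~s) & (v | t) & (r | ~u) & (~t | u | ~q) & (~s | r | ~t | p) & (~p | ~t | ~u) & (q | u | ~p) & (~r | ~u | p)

UNSATISFIABLE

Branch on s: set s = 0.
Branch on t: set t = 1.
(u) alone gives u = 1.
(r) alone gives r = 1.
(~p) alone gives p = 0.
That conflicts with the unit clause (p).
So t must be the other value — set t = 0.
(~v) alone gives v = 0.
That conflicts with the unit clause (v).
Both values of t lead to a conflict.
So s must be the other value — set s = 1.
(t) alone gives t = 1.
(u) alone gives u = 1.
(~r) alone gives r = 0.
That conflicts with the unit clause (r).
Both values of s lead to a conflict.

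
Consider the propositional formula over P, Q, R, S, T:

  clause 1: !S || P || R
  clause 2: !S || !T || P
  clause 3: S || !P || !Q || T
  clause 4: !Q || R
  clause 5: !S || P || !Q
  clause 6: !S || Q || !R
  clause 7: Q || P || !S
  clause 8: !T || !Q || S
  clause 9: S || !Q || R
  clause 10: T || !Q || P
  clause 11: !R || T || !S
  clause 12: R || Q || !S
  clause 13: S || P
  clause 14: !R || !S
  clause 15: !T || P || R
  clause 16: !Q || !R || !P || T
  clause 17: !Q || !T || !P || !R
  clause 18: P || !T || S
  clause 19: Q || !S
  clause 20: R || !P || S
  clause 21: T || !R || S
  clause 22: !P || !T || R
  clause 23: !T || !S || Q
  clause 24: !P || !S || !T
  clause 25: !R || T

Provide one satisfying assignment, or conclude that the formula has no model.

Case Q = false:
(!S) alone gives S = false.
(P) alone gives P = true.
(R) alone gives R = true.
(T) alone gives T = true.
This assignment satisfies each clause.

P ↦ true; Q ↦ false; R ↦ true; S ↦ false; T ↦ true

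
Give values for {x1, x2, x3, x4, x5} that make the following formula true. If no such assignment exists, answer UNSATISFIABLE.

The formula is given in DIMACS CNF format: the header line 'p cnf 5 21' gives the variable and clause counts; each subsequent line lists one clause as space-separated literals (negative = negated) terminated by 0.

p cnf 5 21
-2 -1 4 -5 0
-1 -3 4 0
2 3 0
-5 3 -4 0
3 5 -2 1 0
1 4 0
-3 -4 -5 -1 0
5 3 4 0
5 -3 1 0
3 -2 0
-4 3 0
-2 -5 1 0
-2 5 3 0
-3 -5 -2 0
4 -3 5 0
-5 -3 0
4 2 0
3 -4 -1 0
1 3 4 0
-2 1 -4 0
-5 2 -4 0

x1=True,  x2=True,  x3=True,  x4=True,  x5=False

Suppose x2 = True.
The clause (x3) is unit, so x3 = True.
The clause (¬x5) is unit, so x5 = False.
The clause (x1) is unit, so x1 = True.
The clause (x4) is unit, so x4 = True.
All clauses are satisfied.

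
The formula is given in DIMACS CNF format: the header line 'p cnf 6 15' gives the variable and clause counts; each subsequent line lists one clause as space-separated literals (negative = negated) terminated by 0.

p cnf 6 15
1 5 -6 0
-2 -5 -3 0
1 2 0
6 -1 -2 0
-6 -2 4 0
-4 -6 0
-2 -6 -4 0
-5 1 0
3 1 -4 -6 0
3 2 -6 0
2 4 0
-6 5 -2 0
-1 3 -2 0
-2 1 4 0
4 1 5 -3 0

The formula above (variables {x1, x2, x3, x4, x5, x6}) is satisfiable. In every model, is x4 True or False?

Suppose x4 = False.
From the singleton clause (x2), x2 = True.
From the singleton clause (¬x6), x6 = False.
From the singleton clause (¬x1), x1 = False.
Now (x1) is unsatisfied and unit — conflict.
So every satisfying assignment has x4 = True.

True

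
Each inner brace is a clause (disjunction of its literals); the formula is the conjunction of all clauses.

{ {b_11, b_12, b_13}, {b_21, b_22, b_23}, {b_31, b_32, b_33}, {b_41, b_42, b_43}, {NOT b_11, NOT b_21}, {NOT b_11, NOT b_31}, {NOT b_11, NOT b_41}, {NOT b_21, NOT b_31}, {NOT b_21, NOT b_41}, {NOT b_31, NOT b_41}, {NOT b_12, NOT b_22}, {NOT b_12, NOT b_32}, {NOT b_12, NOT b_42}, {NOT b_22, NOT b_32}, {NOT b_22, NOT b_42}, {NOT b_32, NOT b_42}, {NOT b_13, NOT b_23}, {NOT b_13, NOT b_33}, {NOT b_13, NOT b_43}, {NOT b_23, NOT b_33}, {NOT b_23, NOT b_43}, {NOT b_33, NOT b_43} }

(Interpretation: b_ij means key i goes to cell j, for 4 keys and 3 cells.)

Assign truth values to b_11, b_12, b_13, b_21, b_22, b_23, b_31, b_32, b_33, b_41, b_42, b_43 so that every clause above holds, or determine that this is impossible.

UNSATISFIABLE

Suppose b_11 = false.
Suppose b_12 = true.
(NOT b_22) alone gives b_22 = false.
(NOT b_32) alone gives b_32 = false.
(NOT b_42) alone gives b_42 = false.
Suppose b_21 = true.
(NOT b_31) alone gives b_31 = false.
(b_33) alone gives b_33 = true.
(NOT b_41) alone gives b_41 = false.
(b_43) alone gives b_43 = true.
But (NOT b_43) is also a unit clause — contradiction.
So b_21 must be the other value — set b_21 = false.
(b_23) alone gives b_23 = true.
(NOT b_13) alone gives b_13 = false.
(NOT b_33) alone gives b_33 = false.
(b_31) alone gives b_31 = true.
(NOT b_41) alone gives b_41 = false.
(b_43) alone gives b_43 = true.
But (NOT b_43) is also a unit clause — contradiction.
Both values of b_21 lead to a conflict.
So b_12 must be the other value — set b_12 = false.
(b_13) alone gives b_13 = true.
(NOT b_23) alone gives b_23 = false.
(NOT b_33) alone gives b_33 = false.
(NOT b_43) alone gives b_43 = false.
Suppose b_21 = true.
(NOT b_31) alone gives b_31 = false.
(b_32) alone gives b_32 = true.
(NOT b_41) alone gives b_41 = false.
(b_42) alone gives b_42 = true.
But (NOT b_42) is also a unit clause — contradiction.
So b_21 must be the other value — set b_21 = false.
(b_22) alone gives b_22 = true.
(NOT b_32) alone gives b_32 = false.
(b_31) alone gives b_31 = true.
(NOT b_41) alone gives b_41 = false.
(b_42) alone gives b_42 = true.
But (NOT b_42) is also a unit clause — contradiction.
Both values of b_21 lead to a conflict.
Both values of b_12 lead to a conflict.
So b_11 must be the other value — set b_11 = true.
(NOT b_21) alone gives b_21 = false.
(NOT b_31) alone gives b_31 = false.
(NOT b_41) alone gives b_41 = false.
Suppose b_22 = true.
(NOT b_12) alone gives b_12 = false.
(NOT b_32) alone gives b_32 = false.
(b_33) alone gives b_33 = true.
(NOT b_42) alone gives b_42 = false.
(b_43) alone gives b_43 = true.
But (NOT b_43) is also a unit clause — contradiction.
So b_22 must be the other value — set b_22 = false.
(b_23) alone gives b_23 = true.
(NOT b_13) alone gives b_13 = false.
(NOT b_33) alone gives b_33 = false.
(b_32) alone gives b_32 = true.
(NOT b_12) alone gives b_12 = false.
(NOT b_42) alone gives b_42 = false.
(b_43) alone gives b_43 = true.
But (NOT b_43) is also a unit clause — contradiction.
Both values of b_22 lead to a conflict.
Both values of b_11 lead to a conflict.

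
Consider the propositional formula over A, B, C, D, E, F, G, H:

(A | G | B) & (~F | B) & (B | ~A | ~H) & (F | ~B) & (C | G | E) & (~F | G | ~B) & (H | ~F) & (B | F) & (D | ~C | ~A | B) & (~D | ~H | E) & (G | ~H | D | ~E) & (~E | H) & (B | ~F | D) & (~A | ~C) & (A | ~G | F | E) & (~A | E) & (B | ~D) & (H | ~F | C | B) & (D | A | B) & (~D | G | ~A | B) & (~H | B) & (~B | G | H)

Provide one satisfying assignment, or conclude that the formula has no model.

Suppose F = 1.
Unit clause (B) forces B = 1.
Unit clause (G) forces G = 1.
Unit clause (H) forces H = 1.
Suppose D = 0.
Suppose A = 0.
Every clause is now satisfied; C, E are unconstrained.

A=0; B=1; C=0; D=0; E=1; F=1; G=1; H=1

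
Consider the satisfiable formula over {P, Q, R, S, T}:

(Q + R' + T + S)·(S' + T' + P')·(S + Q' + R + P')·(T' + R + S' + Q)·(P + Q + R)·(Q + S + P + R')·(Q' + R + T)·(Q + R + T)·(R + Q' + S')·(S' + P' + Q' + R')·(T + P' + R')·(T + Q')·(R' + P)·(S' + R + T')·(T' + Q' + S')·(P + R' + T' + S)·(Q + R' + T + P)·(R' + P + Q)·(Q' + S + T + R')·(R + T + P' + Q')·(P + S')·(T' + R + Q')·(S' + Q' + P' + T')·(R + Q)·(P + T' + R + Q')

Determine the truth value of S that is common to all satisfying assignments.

Suppose S = 1.
The clause (P) is unit, so P = 1.
The clause (T') is unit, so T = 0.
The clause (R') is unit, so R = 0.
The clause (Q') is unit, so Q = 0.
Now (Q) is unsatisfied and unit — conflict.
So every satisfying assignment has S = False.

False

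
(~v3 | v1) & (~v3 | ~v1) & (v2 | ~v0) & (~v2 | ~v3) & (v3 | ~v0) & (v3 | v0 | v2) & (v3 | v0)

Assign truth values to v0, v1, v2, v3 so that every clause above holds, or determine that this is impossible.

Branch on v3: set v3 = 0.
Unit clause (~v0) forces v0 = 0.
Now (v0) is unsatisfied and unit — conflict.
Undo v3 and try v3 = 1.
Unit clause (v1) forces v1 = 1.
Now (~v1) is unsatisfied and unit — conflict.
Both values of v3 lead to a conflict.

UNSATISFIABLE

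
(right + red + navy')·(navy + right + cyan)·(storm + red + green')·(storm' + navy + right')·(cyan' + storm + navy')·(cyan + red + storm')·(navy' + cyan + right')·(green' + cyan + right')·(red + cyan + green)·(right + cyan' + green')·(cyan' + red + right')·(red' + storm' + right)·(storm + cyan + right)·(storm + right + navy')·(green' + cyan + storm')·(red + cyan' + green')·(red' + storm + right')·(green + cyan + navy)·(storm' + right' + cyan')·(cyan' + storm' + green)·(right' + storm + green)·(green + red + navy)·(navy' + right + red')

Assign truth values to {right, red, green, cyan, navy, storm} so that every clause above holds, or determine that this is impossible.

right: 0,  red: 1,  green: 0,  cyan: 1,  navy: 0,  storm: 0

Case right = 0:
Case red = 1:
The clause (storm') is unit, so storm = 0.
The clause (cyan) is unit, so cyan = 1.
The clause (navy') is unit, so navy = 0.
The clause (green') is unit, so green = 0.
Every clause now holds.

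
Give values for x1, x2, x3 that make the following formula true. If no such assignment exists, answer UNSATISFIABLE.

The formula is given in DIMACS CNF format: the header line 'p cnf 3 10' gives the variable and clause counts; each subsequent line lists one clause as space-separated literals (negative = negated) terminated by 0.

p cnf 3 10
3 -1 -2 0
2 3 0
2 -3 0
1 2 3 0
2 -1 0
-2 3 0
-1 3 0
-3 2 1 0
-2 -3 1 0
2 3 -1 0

x1 ↦ True; x2 ↦ True; x3 ↦ True

Suppose x2 = True.
(x3) alone gives x3 = True.
(x1) alone gives x1 = True.
All clauses are satisfied.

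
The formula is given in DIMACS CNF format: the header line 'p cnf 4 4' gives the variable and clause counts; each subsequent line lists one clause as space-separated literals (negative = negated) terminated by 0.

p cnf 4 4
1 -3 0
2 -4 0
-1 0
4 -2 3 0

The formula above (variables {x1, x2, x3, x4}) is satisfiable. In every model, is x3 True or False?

False

Suppose x3 = True.
Unit clause (x1) forces x1 = True.
Now (¬x1) is unsatisfied and unit — conflict.
So every satisfying assignment has x3 = False.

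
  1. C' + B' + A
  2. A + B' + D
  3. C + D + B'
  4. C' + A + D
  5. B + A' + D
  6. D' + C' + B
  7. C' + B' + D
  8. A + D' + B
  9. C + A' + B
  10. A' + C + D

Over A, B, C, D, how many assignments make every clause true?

There are 2^4 = 16 truth assignments over (A, B, C, D).
Check each against the 10 clauses (columns in the order A, B, C, D):
  F F F F  ✓ satisfies all
  F F F T  ✗ fails (A + D' + B)
  F F T F  ✗ fails (C' + A + D)
  F F T T  ✗ fails (D' + C' + B)
  F T F F  ✗ fails (A + B' + D)
  F T F T  ✓ satisfies all
  F T T F  ✗ fails (C' + B' + A)
  F T T T  ✗ fails (C' + B' + A)
  T F F F  ✗ fails (B + A' + D)
  T F F T  ✗ fails (C + A' + B)
  T F T F  ✗ fails (B + A' + D)
  T F T T  ✗ fails (D' + C' + B)
  T T F F  ✗ fails (C + D + B')
  T T F T  ✓ satisfies all
  T T T F  ✗ fails (C' + B' + D)
  T T T T  ✓ satisfies all
4 of the 16 rows are models.

4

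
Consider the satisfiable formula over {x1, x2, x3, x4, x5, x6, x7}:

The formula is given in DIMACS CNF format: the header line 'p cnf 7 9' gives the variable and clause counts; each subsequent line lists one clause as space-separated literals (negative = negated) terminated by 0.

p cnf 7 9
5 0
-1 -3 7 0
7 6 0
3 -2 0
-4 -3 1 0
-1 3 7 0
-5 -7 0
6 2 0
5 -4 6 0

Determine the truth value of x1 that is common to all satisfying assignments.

Suppose x1 = True.
The clause (x5) is unit, so x5 = True.
The clause (¬x7) is unit, so x7 = False.
The clause (¬x3) is unit, so x3 = False.
Now (x3) is unsatisfied and unit — conflict.
So every satisfying assignment has x1 = False.

False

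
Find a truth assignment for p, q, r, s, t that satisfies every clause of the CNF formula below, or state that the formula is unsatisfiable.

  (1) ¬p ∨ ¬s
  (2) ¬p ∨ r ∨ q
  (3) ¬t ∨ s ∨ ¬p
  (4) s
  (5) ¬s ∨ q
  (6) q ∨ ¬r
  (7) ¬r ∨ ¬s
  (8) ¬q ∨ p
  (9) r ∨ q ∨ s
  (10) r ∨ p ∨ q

The clause (s) is unit, so s = True.
The clause (¬p) is unit, so p = False.
The clause (q) is unit, so q = True.
That conflicts with the unit clause (¬q).

UNSATISFIABLE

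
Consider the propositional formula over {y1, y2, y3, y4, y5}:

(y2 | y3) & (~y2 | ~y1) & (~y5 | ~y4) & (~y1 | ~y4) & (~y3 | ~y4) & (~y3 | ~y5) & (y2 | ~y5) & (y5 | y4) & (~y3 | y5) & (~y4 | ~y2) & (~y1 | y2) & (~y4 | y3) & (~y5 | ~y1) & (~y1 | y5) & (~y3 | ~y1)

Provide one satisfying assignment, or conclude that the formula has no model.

y1 ↦ 0, y2 ↦ 1, y3 ↦ 0, y4 ↦ 0, y5 ↦ 1

Case y2 = 1:
The clause (~y1) is unit, so y1 = 0.
The clause (~y4) is unit, so y4 = 0.
The clause (y5) is unit, so y5 = 1.
The clause (~y3) is unit, so y3 = 0.
All clauses are satisfied.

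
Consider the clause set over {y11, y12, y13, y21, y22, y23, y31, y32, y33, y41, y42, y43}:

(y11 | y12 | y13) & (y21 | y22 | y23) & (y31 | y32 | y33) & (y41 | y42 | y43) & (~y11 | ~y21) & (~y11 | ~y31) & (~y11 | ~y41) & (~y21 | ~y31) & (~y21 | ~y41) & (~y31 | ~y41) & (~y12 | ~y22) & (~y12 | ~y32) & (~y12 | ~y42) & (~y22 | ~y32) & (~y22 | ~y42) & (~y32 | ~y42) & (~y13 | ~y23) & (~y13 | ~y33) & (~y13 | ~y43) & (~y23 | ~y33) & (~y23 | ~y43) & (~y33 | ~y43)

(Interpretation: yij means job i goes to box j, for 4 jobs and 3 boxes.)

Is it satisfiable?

Suppose y11 = 0.
Suppose y12 = 1.
From the singleton clause (~y22), y22 = 0.
From the singleton clause (~y32), y32 = 0.
From the singleton clause (~y42), y42 = 0.
Suppose y21 = 1.
From the singleton clause (~y31), y31 = 0.
From the singleton clause (y33), y33 = 1.
From the singleton clause (~y41), y41 = 0.
From the singleton clause (y43), y43 = 1.
But (~y43) is also a unit clause — contradiction.
Backtrack on y21: now try y21 = 0.
From the singleton clause (y23), y23 = 1.
From the singleton clause (~y13), y13 = 0.
From the singleton clause (~y33), y33 = 0.
From the singleton clause (y31), y31 = 1.
From the singleton clause (~y41), y41 = 0.
From the singleton clause (y43), y43 = 1.
But (~y43) is also a unit clause — contradiction.
Both values of y21 lead to a conflict.
Backtrack on y12: now try y12 = 0.
From the singleton clause (y13), y13 = 1.
From the singleton clause (~y23), y23 = 0.
From the singleton clause (~y33), y33 = 0.
From the singleton clause (~y43), y43 = 0.
Suppose y21 = 1.
From the singleton clause (~y31), y31 = 0.
From the singleton clause (y32), y32 = 1.
From the singleton clause (~y41), y41 = 0.
From the singleton clause (y42), y42 = 1.
But (~y42) is also a unit clause — contradiction.
Backtrack on y21: now try y21 = 0.
From the singleton clause (y22), y22 = 1.
From the singleton clause (~y32), y32 = 0.
From the singleton clause (y31), y31 = 1.
From the singleton clause (~y41), y41 = 0.
From the singleton clause (y42), y42 = 1.
But (~y42) is also a unit clause — contradiction.
Both values of y21 lead to a conflict.
Both values of y12 lead to a conflict.
Backtrack on y11: now try y11 = 1.
From the singleton clause (~y21), y21 = 0.
From the singleton clause (~y31), y31 = 0.
From the singleton clause (~y41), y41 = 0.
Suppose y22 = 1.
From the singleton clause (~y12), y12 = 0.
From the singleton clause (~y32), y32 = 0.
From the singleton clause (y33), y33 = 1.
From the singleton clause (~y42), y42 = 0.
From the singleton clause (y43), y43 = 1.
But (~y43) is also a unit clause — contradiction.
Backtrack on y22: now try y22 = 0.
From the singleton clause (y23), y23 = 1.
From the singleton clause (~y13), y13 = 0.
From the singleton clause (~y33), y33 = 0.
From the singleton clause (y32), y32 = 1.
From the singleton clause (~y12), y12 = 0.
From the singleton clause (~y42), y42 = 0.
From the singleton clause (y43), y43 = 1.
But (~y43) is also a unit clause — contradiction.
Both values of y22 lead to a conflict.
Both values of y11 lead to a conflict.
No assignment satisfies every clause.

No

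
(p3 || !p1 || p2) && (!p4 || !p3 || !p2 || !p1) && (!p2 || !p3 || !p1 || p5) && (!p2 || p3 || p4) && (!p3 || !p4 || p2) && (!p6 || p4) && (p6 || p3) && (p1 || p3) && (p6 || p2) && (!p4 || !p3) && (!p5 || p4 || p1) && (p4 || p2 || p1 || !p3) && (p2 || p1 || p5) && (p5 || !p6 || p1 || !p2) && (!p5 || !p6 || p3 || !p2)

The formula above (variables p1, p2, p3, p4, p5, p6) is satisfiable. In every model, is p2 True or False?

True

Suppose p2 = false.
Unit clause (p6) forces p6 = true.
Unit clause (p4) forces p4 = true.
Unit clause (!p3) forces p3 = false.
Unit clause (!p1) forces p1 = false.
But (p1) is also a unit clause — contradiction.
So every satisfying assignment has p2 = True.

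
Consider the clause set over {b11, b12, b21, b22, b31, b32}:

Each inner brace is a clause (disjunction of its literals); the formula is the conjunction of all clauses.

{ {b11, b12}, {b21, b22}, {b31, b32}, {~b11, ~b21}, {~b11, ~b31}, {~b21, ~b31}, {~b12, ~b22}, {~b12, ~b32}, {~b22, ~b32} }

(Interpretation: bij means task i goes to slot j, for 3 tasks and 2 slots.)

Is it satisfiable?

Unsatisfiable

Try b11 = 1.
Unit clause (~b21) forces b21 = 0.
Unit clause (b22) forces b22 = 1.
Unit clause (~b31) forces b31 = 0.
Unit clause (b32) forces b32 = 1.
But (~b32) is also a unit clause — contradiction.
Undo b11 and try b11 = 0.
Unit clause (b12) forces b12 = 1.
Unit clause (~b22) forces b22 = 0.
Unit clause (b21) forces b21 = 1.
Unit clause (~b31) forces b31 = 0.
Unit clause (b32) forces b32 = 1.
But (~b32) is also a unit clause — contradiction.
Neither b11 = 1 nor b11 = 0 works.
No assignment satisfies every clause.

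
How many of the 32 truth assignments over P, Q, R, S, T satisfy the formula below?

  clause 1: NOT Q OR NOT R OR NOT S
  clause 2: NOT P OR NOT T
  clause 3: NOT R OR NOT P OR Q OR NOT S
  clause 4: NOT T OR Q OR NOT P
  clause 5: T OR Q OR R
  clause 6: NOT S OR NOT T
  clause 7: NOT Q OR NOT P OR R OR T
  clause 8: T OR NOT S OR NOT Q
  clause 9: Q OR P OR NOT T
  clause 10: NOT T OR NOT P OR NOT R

There are 2^5 = 32 truth assignments over (P, Q, R, S, T).
Split on T. With T = true, the clauses containing T are satisfied and NOT T drops from the rest; 2 of the 2^4 = 16 assignments to the other variables satisfy what remains.
With T = false, by the same count on the reduced clause set, 6 assignments work.
Total: 2 + 6 = 8.

8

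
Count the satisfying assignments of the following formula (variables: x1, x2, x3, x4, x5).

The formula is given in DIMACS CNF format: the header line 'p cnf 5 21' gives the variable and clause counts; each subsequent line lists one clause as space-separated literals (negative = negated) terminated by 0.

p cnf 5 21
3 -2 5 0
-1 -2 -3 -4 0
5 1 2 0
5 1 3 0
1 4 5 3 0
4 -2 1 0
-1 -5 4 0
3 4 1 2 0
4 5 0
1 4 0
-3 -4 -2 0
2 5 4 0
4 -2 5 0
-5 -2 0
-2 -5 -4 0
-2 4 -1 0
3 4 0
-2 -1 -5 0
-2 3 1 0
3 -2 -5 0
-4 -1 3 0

There are 2^5 = 32 truth assignments over (x1, x2, x3, x4, x5).
Split on x5. With x5 = True, the clauses containing x5 are satisfied and ¬x5 drops from the rest; 3 of the 2^4 = 16 assignments to the other variables satisfy what remains.
With x5 = False, by the same count on the reduced clause set, 1 assignment works.
Total: 3 + 1 = 4.

4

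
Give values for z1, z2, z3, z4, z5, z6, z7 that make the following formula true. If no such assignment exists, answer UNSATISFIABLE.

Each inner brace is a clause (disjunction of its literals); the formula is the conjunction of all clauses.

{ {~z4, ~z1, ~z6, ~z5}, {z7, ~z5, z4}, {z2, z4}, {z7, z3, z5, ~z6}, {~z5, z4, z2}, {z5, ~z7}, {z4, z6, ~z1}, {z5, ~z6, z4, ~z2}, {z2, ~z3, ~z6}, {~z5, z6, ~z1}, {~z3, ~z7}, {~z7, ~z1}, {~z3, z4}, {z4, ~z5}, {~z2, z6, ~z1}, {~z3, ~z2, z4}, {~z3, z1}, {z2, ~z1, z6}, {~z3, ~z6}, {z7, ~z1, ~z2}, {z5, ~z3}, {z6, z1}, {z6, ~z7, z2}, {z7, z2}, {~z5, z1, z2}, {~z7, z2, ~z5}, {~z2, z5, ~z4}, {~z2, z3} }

Case z2 = 1:
Unit clause (z3) forces z3 = 1.
Unit clause (~z7) forces z7 = 0.
Unit clause (z4) forces z4 = 1.
Unit clause (z1) forces z1 = 1.
Now (~z1) is unsatisfied and unit — conflict.
So z2 must be the other value — set z2 = 0.
Unit clause (z4) forces z4 = 1.
Unit clause (z7) forces z7 = 1.
Unit clause (z5) forces z5 = 1.
Now (~z5) is unsatisfied and unit — conflict.
Either choice for z2 ends in contradiction.

UNSATISFIABLE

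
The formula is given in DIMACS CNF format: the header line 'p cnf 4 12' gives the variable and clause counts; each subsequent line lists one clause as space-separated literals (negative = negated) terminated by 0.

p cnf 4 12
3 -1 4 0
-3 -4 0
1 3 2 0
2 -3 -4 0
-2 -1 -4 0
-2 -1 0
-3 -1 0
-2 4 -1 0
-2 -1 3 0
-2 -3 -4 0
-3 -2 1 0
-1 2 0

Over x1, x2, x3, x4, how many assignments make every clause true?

3

There are 2^4 = 16 truth assignments over (x1, x2, x3, x4).
Check each against the 12 clauses (columns in the order x1, x2, x3, x4):
  F F F F  ✗ fails (x1 ∨ x3 ∨ x2)
  F F F T  ✗ fails (x1 ∨ x3 ∨ x2)
  F F T F  ✓ satisfies all
  F F T T  ✗ fails (¬x3 ∨ ¬x4)
  F T F F  ✓ satisfies all
  F T F T  ✓ satisfies all
  F T T F  ✗ fails (¬x3 ∨ ¬x2 ∨ x1)
  F T T T  ✗ fails (¬x3 ∨ ¬x4)
  T F F F  ✗ fails (x3 ∨ ¬x1 ∨ x4)
  T F F T  ✗ fails (¬x1 ∨ x2)
  T F T F  ✗ fails (¬x3 ∨ ¬x1)
  T F T T  ✗ fails (¬x3 ∨ ¬x4)
  T T F F  ✗ fails (x3 ∨ ¬x1 ∨ x4)
  T T F T  ✗ fails (¬x2 ∨ ¬x1 ∨ ¬x4)
  T T T F  ✗ fails (¬x2 ∨ ¬x1)
  T T T T  ✗ fails (¬x3 ∨ ¬x4)
3 of the 16 rows are models.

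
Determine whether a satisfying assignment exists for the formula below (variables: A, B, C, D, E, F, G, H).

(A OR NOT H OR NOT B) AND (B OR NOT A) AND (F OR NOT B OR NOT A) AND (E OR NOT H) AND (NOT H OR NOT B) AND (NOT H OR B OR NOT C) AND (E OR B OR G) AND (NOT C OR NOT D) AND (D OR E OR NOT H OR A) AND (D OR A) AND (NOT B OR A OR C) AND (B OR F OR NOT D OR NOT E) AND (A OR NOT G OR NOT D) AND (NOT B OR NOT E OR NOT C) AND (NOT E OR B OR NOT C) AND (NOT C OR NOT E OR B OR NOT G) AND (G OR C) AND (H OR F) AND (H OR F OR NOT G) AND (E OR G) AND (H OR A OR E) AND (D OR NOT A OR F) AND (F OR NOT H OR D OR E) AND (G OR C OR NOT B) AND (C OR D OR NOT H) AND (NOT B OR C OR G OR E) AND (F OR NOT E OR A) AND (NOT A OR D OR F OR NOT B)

Yes

Case B = true:
(NOT H) alone gives H = false.
(F) alone gives F = true.
Case C = false:
(A) alone gives A = true.
(G) alone gives G = true.
All clauses hold; D, E can take either value.
A satisfying assignment: A: true; B: true; C: false; D: false; E: false; F: true; G: true; H: false.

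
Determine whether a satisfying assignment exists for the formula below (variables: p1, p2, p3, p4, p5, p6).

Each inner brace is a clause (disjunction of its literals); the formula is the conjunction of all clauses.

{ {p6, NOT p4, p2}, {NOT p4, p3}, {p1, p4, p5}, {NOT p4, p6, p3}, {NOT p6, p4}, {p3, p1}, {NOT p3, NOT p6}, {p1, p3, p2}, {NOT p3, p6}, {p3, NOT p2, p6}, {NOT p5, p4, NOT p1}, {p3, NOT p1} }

No

Case p4 = false:
The clause (NOT p6) is unit, so p6 = false.
The clause (NOT p3) is unit, so p3 = false.
The clause (p1) is unit, so p1 = true.
That conflicts with the unit clause (NOT p1).
So p4 must be the other value — set p4 = true.
The clause (p3) is unit, so p3 = true.
The clause (NOT p6) is unit, so p6 = false.
That conflicts with the unit clause (p6).
Both values of p4 lead to a conflict.
No assignment satisfies every clause.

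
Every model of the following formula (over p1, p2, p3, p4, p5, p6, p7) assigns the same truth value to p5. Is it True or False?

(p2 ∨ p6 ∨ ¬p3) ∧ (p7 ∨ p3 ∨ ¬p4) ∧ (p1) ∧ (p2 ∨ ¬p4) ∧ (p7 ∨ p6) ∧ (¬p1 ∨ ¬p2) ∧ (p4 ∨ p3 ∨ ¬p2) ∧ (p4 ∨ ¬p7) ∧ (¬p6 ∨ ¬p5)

False

Suppose p5 = True.
(p1) alone gives p1 = True.
(¬p2) alone gives p2 = False.
(¬p4) alone gives p4 = False.
(¬p7) alone gives p7 = False.
(p6) alone gives p6 = True.
Now (¬p6) is unsatisfied and unit — conflict.
So every satisfying assignment has p5 = False.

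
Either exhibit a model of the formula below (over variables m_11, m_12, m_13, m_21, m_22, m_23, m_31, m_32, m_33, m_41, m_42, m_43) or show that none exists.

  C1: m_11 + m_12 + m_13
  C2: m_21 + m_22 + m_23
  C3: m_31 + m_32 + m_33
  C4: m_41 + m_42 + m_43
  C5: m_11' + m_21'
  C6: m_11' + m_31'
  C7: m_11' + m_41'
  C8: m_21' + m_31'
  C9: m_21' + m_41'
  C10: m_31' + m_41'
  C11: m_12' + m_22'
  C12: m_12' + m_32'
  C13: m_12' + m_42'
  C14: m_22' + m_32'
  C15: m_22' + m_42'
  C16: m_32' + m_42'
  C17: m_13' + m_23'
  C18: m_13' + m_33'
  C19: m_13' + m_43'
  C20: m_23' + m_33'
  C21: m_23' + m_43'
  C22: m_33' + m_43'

UNSATISFIABLE

Suppose m_11 = 0.
Suppose m_12 = 1.
(m_22') alone gives m_22 = 0.
(m_32') alone gives m_32 = 0.
(m_42') alone gives m_42 = 0.
Suppose m_21 = 1.
(m_31') alone gives m_31 = 0.
(m_33) alone gives m_33 = 1.
(m_41') alone gives m_41 = 0.
(m_43) alone gives m_43 = 1.
But (m_43') is also a unit clause — contradiction.
Backtrack on m_21: now try m_21 = 0.
(m_23) alone gives m_23 = 1.
(m_13') alone gives m_13 = 0.
(m_33') alone gives m_33 = 0.
(m_31) alone gives m_31 = 1.
(m_41') alone gives m_41 = 0.
(m_43) alone gives m_43 = 1.
But (m_43') is also a unit clause — contradiction.
Neither m_21 = 1 nor m_21 = 0 works.
Backtrack on m_12: now try m_12 = 0.
(m_13) alone gives m_13 = 1.
(m_23') alone gives m_23 = 0.
(m_33') alone gives m_33 = 0.
(m_43') alone gives m_43 = 0.
Suppose m_21 = 1.
(m_31') alone gives m_31 = 0.
(m_32) alone gives m_32 = 1.
(m_41') alone gives m_41 = 0.
(m_42) alone gives m_42 = 1.
But (m_42') is also a unit clause — contradiction.
Backtrack on m_21: now try m_21 = 0.
(m_22) alone gives m_22 = 1.
(m_32') alone gives m_32 = 0.
(m_31) alone gives m_31 = 1.
(m_41') alone gives m_41 = 0.
(m_42) alone gives m_42 = 1.
But (m_42') is also a unit clause — contradiction.
Neither m_21 = 1 nor m_21 = 0 works.
Neither m_12 = 1 nor m_12 = 0 works.
Backtrack on m_11: now try m_11 = 1.
(m_21') alone gives m_21 = 0.
(m_31') alone gives m_31 = 0.
(m_41') alone gives m_41 = 0.
Suppose m_22 = 1.
(m_12') alone gives m_12 = 0.
(m_32') alone gives m_32 = 0.
(m_33) alone gives m_33 = 1.
(m_42') alone gives m_42 = 0.
(m_43) alone gives m_43 = 1.
But (m_43') is also a unit clause — contradiction.
Backtrack on m_22: now try m_22 = 0.
(m_23) alone gives m_23 = 1.
(m_13') alone gives m_13 = 0.
(m_33') alone gives m_33 = 0.
(m_32) alone gives m_32 = 1.
(m_12') alone gives m_12 = 0.
(m_42') alone gives m_42 = 0.
(m_43) alone gives m_43 = 1.
But (m_43') is also a unit clause — contradiction.
Neither m_22 = 1 nor m_22 = 0 works.
Neither m_11 = 1 nor m_11 = 0 works.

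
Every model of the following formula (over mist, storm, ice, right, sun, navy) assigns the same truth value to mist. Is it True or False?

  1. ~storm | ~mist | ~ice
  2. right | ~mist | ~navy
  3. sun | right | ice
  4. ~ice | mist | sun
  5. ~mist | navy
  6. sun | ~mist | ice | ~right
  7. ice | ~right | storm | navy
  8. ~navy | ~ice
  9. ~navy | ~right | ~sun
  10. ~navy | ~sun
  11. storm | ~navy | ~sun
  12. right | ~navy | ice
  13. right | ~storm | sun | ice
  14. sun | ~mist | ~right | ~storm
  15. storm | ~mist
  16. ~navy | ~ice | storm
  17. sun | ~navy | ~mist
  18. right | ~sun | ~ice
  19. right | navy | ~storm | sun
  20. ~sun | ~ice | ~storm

False

Suppose mist = 1.
Unit clause (navy) forces navy = 1.
Unit clause (right) forces right = 1.
Unit clause (~ice) forces ice = 0.
Unit clause (sun) forces sun = 1.
But (~sun) is also a unit clause — contradiction.
So every satisfying assignment has mist = False.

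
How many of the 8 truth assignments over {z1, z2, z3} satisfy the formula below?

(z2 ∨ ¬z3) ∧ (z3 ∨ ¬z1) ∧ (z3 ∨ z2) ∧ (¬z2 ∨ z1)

1

There are 2^3 = 8 truth assignments over (z1, z2, z3).
Check each against the 4 clauses (columns in the order z1, z2, z3):
  F F F  ✗ fails (z3 ∨ z2)
  F F T  ✗ fails (z2 ∨ ¬z3)
  F T F  ✗ fails (¬z2 ∨ z1)
  F T T  ✗ fails (¬z2 ∨ z1)
  T F F  ✗ fails (z3 ∨ ¬z1)
  T F T  ✗ fails (z2 ∨ ¬z3)
  T T F  ✗ fails (z3 ∨ ¬z1)
  T T T  ✓ satisfies all
1 of the 8 rows is a model.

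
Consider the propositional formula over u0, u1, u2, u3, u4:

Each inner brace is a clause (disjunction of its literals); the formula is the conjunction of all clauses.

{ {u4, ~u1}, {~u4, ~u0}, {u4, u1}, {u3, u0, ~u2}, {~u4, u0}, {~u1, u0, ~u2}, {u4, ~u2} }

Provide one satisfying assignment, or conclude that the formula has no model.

UNSATISFIABLE

Try u4 = 1.
Unit clause (~u0) forces u0 = 0.
That conflicts with the unit clause (u0).
That branch fails; take u4 = 0 instead.
Unit clause (~u1) forces u1 = 0.
That conflicts with the unit clause (u1).
Both values of u4 lead to a conflict.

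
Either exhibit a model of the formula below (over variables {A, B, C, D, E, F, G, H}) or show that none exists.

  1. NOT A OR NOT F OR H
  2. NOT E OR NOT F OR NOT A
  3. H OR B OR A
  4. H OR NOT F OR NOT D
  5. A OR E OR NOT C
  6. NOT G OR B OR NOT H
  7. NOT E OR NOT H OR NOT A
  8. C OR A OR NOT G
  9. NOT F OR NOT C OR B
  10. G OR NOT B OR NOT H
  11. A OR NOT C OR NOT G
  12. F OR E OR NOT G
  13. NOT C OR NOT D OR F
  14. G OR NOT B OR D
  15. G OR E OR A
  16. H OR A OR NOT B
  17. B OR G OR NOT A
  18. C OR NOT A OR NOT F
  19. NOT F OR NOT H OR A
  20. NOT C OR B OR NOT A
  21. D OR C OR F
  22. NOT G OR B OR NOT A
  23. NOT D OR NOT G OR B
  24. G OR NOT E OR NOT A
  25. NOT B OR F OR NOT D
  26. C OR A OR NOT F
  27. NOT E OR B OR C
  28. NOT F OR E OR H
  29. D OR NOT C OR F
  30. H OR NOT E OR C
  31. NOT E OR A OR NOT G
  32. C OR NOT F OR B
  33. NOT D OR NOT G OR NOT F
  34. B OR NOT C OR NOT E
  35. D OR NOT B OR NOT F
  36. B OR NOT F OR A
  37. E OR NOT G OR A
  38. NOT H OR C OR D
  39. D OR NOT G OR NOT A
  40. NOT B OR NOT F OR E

Suppose A = false.
Suppose H = true.
(NOT F) alone gives F = false.
Suppose E = true.
(NOT G) alone gives G = false.
(NOT B) alone gives B = false.
(C) alone gives C = true.
But (NOT C) is also a unit clause — contradiction.
That branch fails; take E = false instead.
(NOT C) alone gives C = false.
(NOT G) alone gives G = false.
But (G) is also a unit clause — contradiction.
Either choice for E ends in contradiction.
That branch fails; take H = false instead.
(B) alone gives B = true.
But (NOT B) is also a unit clause — contradiction.
Either choice for H ends in contradiction.
That branch fails; take A = true instead.
Suppose F = false.
Suppose E = false.
(NOT G) alone gives G = false.
(B) alone gives B = true.
(NOT H) alone gives H = false.
(D) alone gives D = true.
But (NOT D) is also a unit clause — contradiction.
That branch fails; take E = true instead.
(NOT H) alone gives H = false.
(G) alone gives G = true.
(B) alone gives B = true.
(NOT D) alone gives D = false.
But (D) is also a unit clause — contradiction.
Either choice for E ends in contradiction.
That branch fails; take F = true instead.
(H) alone gives H = true.
(NOT E) alone gives E = false.
(C) alone gives C = true.
(B) alone gives B = true.
But (NOT B) is also a unit clause — contradiction.
Either choice for F ends in contradiction.
Either choice for A ends in contradiction.

UNSATISFIABLE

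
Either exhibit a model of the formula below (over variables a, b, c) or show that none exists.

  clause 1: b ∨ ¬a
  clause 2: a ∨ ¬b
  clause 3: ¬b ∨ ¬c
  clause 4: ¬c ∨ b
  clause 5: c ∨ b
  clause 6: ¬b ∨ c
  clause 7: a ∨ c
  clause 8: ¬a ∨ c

Suppose b = True.
The clause (a) is unit, so a = True.
The clause (¬c) is unit, so c = False.
That conflicts with the unit clause (c).
So b must be the other value — set b = False.
The clause (¬a) is unit, so a = False.
The clause (¬c) is unit, so c = False.
That conflicts with the unit clause (c).
Either choice for b ends in contradiction.

UNSATISFIABLE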